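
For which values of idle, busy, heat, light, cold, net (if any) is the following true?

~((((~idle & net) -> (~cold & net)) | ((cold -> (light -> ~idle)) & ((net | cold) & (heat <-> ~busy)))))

idle=F, busy=F, heat=F, light=T, cold=T, net=T

  ~((((~idle & net) -> (~cold & net)) | ((cold -> (light -> ~idle)) & ((net | cold) & (heat <-> ~busy))))) = True
    ((~idle & net) -> (~cold & net)) | ((cold -> (light -> ~idle)) & ((net | cold) & (heat <-> ~busy))) = False
      (~idle & net) -> (~cold & net) = False
        ~idle & net = True
          ~idle = True
        ~cold & net = False
          ~cold = False
      (cold -> (light -> ~idle)) & ((net | cold) & (heat <-> ~busy)) = False
        cold -> (light -> ~idle) = True
          light -> ~idle = True
            ~idle = True
        (net | cold) & (heat <-> ~busy) = False
          net | cold = True
          heat <-> ~busy = False
            ~busy = True
The formula evaluates to True.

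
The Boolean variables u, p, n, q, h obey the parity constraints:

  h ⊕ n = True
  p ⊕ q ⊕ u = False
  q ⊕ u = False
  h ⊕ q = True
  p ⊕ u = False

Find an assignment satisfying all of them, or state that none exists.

u = False, p = False, n = False, q = False, h = True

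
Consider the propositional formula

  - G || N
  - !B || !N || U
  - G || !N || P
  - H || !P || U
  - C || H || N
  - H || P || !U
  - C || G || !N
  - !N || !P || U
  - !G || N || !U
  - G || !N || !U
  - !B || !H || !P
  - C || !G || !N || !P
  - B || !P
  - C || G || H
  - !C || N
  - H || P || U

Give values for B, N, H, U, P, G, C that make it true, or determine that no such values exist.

B: False; N: True; H: True; U: False; P: False; G: True; C: False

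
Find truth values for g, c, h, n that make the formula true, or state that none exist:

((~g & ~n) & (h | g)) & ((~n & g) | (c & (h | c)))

g: False; c: True; h: True; n: False

  (~g & ~n) & (h | g) = True
    ~g & ~n = True
      ~g = True
      ~n = True
    h | g = True
  (~n & g) | (c & (h | c)) = True
    ~n & g = False
      ~n = True
    c & (h | c) = True
      h | c = True
Both conjuncts True, so the formula holds.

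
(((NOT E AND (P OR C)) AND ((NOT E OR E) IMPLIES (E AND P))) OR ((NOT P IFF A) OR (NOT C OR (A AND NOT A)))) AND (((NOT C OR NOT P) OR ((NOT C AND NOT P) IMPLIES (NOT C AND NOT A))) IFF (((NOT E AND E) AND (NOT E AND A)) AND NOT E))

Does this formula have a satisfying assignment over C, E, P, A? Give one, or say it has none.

The formula is unsatisfiable.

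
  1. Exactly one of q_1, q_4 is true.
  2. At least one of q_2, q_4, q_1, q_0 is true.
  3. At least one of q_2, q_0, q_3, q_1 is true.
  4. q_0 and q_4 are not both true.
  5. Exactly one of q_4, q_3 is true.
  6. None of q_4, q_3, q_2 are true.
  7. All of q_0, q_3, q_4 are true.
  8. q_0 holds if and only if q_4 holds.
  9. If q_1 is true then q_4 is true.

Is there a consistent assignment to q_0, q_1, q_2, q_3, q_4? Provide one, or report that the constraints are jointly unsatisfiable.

Unsatisfiable — no assignment works.

Case q_3 = True:
  Constraint (6) is violated (q_3=T) — contradiction.
Case q_3 = False:
  Constraint (7) is violated (q_3=F) — contradiction.
Both cases fail — unsatisfiable.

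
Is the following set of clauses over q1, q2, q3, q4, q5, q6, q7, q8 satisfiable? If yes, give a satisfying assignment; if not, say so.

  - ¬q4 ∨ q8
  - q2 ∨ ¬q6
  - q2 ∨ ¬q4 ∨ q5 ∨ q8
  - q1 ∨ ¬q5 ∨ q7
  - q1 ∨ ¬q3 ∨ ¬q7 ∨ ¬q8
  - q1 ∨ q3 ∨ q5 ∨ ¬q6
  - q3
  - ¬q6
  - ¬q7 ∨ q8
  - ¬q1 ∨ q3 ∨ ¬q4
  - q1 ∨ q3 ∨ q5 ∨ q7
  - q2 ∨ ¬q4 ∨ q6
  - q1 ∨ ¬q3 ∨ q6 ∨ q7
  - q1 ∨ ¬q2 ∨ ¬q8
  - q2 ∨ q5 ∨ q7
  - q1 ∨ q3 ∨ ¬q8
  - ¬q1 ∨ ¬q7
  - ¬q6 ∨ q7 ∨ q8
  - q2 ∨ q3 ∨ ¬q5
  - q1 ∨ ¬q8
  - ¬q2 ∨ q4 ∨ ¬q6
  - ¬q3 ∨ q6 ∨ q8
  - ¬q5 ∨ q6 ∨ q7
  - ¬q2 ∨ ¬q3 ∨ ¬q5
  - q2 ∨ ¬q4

q1: True, q2: True, q3: True, q4: False, q5: False, q6: False, q7: False, q8: True

Unit clause (q3) forces q3 = True.
Unit clause (¬q6) forces q6 = False.
In (¬q3 ∨ q6 ∨ q8) only q8 is left, so q8 = True.
In (q1 ∨ ¬q8) only q1 is left, so q1 = True.
In (¬q1 ∨ ¬q7) only ¬q7 is left, so q7 = False.
In (¬q5 ∨ q6 ∨ q7) only ¬q5 is left, so q5 = False.
In (q2 ∨ q5 ∨ q7) only q2 is left, so q2 = True.
Set q4 = False.
All clauses satisfied.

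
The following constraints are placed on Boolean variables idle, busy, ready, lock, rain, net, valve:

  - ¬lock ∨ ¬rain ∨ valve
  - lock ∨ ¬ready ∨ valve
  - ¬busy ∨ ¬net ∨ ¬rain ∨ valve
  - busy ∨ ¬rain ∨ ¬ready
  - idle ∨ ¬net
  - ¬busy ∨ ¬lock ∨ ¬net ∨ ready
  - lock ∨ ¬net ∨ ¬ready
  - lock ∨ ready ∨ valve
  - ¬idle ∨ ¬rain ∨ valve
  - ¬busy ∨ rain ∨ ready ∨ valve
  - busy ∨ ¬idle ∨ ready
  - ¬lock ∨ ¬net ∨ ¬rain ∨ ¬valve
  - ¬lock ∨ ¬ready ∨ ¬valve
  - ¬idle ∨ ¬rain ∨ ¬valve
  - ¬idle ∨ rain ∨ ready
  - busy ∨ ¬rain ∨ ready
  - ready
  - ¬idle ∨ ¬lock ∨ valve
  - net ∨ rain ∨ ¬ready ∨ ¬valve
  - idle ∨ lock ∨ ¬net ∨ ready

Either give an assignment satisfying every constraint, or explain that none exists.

Unit clause (ready) forces ready = True.
Set idle = False.
  then (idle ∨ ¬net) forces net = False.
Set busy = True.
Set lock = True.
  then (¬lock ∨ ¬ready ∨ ¬valve) forces valve = False.
  then (¬lock ∨ ¬rain ∨ valve) forces rain = False.
All clauses satisfied.

idle = False, busy = True, ready = True, lock = True, rain = False, net = False, valve = False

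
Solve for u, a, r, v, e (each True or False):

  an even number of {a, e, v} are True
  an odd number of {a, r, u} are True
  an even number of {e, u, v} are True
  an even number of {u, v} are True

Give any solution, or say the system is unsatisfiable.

u = True; a = True; r = True; v = True; e = False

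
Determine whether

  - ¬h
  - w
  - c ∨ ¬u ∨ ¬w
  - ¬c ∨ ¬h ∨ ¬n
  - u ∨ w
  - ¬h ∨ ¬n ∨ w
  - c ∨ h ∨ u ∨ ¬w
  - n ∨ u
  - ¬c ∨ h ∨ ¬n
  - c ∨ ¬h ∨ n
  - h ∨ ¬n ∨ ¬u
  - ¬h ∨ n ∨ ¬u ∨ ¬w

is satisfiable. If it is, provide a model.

h: False, c: True, u: True, n: False, w: True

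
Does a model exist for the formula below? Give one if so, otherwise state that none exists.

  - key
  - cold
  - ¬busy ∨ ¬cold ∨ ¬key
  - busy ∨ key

key = True, busy = False, cold = True

Unit clause (key) forces key = True.
Unit clause (cold) forces cold = True.
In (¬busy ∨ ¬cold ∨ ¬key) only ¬busy is left, so busy = False.
Check each clause:
  (key): key holds.
  (cold): cold holds.
  (¬busy ∨ ¬cold ∨ ¬key): ¬busy holds.
  (busy ∨ key): key holds.
All clauses satisfied.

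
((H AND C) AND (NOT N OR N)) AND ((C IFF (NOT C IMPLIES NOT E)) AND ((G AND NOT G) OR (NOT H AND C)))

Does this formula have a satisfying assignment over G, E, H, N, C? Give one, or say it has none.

Case C = True: the formula simplifies to (H AND (NOT N OR N)) AND ((G AND NOT G) OR NOT H).
  H = True: simplifies to (NOT N OR N) AND (G AND NOT G).
    G = True: the conjunct NOT G is False.
    G = False: the conjunct G is False.
  H = False: the conjunct H is False.
Case C = False: the conjunct C is False.
Both cases fail — unsatisfiable.

No satisfying assignment exists.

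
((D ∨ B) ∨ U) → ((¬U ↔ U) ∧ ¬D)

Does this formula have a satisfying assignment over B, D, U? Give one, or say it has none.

B = False, D = False, U = False

  ((D ∨ B) ∨ U) → ((¬U ↔ U) ∧ ¬D) = True
    (D ∨ B) ∨ U = False
      D ∨ B = False
    (¬U ↔ U) ∧ ¬D = False
      ¬U ↔ U = False
        ¬U = True
      ¬D = True
The formula evaluates to True.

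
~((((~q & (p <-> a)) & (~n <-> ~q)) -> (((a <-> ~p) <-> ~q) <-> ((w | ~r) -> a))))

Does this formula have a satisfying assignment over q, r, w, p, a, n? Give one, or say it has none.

q = False, r = False, w = True, p = True, a = True, n = False

  ~((((~q & (p <-> a)) & (~n <-> ~q)) -> (((a <-> ~p) <-> ~q) <-> ((w | ~r) -> a)))) = True
    ((~q & (p <-> a)) & (~n <-> ~q)) -> (((a <-> ~p) <-> ~q) <-> ((w | ~r) -> a)) = False
      (~q & (p <-> a)) & (~n <-> ~q) = True
        ~q & (p <-> a) = True
          ~q = True
          p <-> a = True
        ~n <-> ~q = True
          ~n = True
          ~q = True
      ((a <-> ~p) <-> ~q) <-> ((w | ~r) -> a) = False
        (a <-> ~p) <-> ~q = False
          a <-> ~p = False
            ~p = False
          ~q = True
        (w | ~r) -> a = True
          w | ~r = True
            ~r = True
The formula evaluates to True.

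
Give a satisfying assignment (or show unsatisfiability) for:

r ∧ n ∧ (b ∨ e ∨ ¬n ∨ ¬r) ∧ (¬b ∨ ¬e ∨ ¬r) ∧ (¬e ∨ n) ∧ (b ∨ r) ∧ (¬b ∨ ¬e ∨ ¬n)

Unit clause (r) forces r = True.
Unit clause (n) forces n = True.
Set e = False.
  then (b ∨ e ∨ ¬n ∨ ¬r) forces b = True.
Check each clause:
  (r): r holds.
  (n): n holds.
  (b ∨ e ∨ ¬n ∨ ¬r): b holds.
  (¬b ∨ ¬e ∨ ¬r): ¬e holds.
  (¬e ∨ n): ¬e holds.
  (b ∨ r): b holds.
  (¬b ∨ ¬e ∨ ¬n): ¬e holds.
All clauses satisfied.

e = False, b = True, n = True, r = True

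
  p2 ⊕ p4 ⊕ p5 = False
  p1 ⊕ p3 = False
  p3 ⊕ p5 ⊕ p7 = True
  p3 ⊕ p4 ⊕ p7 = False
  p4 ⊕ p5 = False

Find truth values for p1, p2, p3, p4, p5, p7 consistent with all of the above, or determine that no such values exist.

Adding constraints 3, 4, 5 mod 2: every variable appears an even number of times on the left, so the left side is 0.
But the right sides sum to 1 (mod 2). 0 ≠ 1 — the system is inconsistent.

UNSATISFIABLE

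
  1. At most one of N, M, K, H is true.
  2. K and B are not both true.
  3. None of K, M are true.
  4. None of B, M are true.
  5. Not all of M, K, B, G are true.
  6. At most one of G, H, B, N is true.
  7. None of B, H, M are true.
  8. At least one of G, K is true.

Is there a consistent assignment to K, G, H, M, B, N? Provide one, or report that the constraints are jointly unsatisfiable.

K=F, G=T, H=F, M=F, B=F, N=F

  (1) {N, M, K, H}: 0 true — at most one ✓
  (2) K=F, B=F — not both ✓
  (3) {K, M}: 0 true — none ✓
  (4) {B, M}: 0 true — none ✓
  (5) {M, K, B, G}: 1/4 true — not all ✓
  (6) {G, H, B, N}: 1 true — at most one ✓
  (7) {B, H, M}: 0 true — none ✓
  (8) {G, K}: 1 true — at least one ✓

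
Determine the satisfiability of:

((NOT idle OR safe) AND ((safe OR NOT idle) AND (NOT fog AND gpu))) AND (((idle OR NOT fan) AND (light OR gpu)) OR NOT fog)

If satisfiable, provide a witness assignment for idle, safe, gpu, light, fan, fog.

idle=F; safe=F; gpu=T; light=T; fan=T; fog=F

  (NOT idle OR safe) AND ((safe OR NOT idle) AND (NOT fog AND gpu)) = True
    NOT idle OR safe = True
      NOT idle = True
    (safe OR NOT idle) AND (NOT fog AND gpu) = True
      safe OR NOT idle = True
        NOT idle = True
      NOT fog AND gpu = True
        NOT fog = True
  ((idle OR NOT fan) AND (light OR gpu)) OR NOT fog = True
    (idle OR NOT fan) AND (light OR gpu) = False
      idle OR NOT fan = False
        NOT fan = False
      light OR gpu = True
    NOT fog = True
Both conjuncts True, so the formula holds.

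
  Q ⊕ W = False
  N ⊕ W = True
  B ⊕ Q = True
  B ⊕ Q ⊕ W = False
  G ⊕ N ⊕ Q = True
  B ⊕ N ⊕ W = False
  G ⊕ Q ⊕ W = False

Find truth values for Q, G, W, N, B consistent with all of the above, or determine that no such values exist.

Adding constraints 1, 2, 4, 6 mod 2: every variable appears an even number of times on the left, so the left side is 0.
But the right sides sum to 1 (mod 2). 0 ≠ 1 — the system is inconsistent.

Unsatisfiable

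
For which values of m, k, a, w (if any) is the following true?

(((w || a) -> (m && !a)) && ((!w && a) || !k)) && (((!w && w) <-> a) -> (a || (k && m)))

Case a = True: the conjunct (w || a) -> (m && !a) becomes (w || True) -> (m && False) = False.
Case a = False: the formula simplifies to ((w -> m) && !k) && (!((!w && w)) -> (k && m)).
  k = True: the conjunct !k is False.
  k = False: simplifies to (w -> m) && (!w && w).
    w = True: the conjunct !w is False.
    w = False: the conjunct w is False.
Both cases fail — unsatisfiable.

UNSATISFIABLE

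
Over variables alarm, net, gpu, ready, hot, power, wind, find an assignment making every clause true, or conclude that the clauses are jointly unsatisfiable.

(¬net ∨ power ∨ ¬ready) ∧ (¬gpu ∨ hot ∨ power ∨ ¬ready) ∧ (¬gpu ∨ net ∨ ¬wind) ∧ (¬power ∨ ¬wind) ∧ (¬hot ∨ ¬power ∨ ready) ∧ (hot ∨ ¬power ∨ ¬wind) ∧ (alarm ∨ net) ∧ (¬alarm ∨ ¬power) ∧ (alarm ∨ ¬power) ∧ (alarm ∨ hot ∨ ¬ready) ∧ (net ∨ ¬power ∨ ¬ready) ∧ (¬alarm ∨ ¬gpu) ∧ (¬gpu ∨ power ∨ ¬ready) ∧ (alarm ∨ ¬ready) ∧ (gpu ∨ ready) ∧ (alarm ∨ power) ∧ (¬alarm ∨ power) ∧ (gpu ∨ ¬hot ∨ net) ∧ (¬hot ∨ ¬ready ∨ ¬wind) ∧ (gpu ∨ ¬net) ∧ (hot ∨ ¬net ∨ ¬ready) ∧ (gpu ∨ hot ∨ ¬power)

Unsatisfiable

Case alarm = True:
  (¬alarm ∨ ¬power) forces power = False.
  Clause (¬alarm ∨ power) is falsified — contradiction.
Case alarm = False:
  (alarm ∨ net) forces net = True.
  (alarm ∨ ¬power) forces power = False.
  Clause (alarm ∨ power) is falsified — contradiction.
Both cases fail, so the formula is unsatisfiable.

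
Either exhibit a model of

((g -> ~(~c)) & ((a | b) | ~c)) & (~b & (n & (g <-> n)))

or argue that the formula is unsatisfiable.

g=T, n=T, a=T, b=F, c=T

  (g -> ~(~c)) & ((a | b) | ~c) = True
    g -> ~(~c) = True
      ~(~c) = True
        ~c = False
    (a | b) | ~c = True
      a | b = True
      ~c = False
  ~b & (n & (g <-> n)) = True
    ~b = True
    n & (g <-> n) = True
      g <-> n = True
Both conjuncts True, so the formula holds.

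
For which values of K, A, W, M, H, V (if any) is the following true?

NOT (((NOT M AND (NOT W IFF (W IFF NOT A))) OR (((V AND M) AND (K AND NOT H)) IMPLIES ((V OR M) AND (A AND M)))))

K: True, A: False, W: False, M: True, H: False, V: True

  NOT (((NOT M AND (NOT W IFF (W IFF NOT A))) OR (((V AND M) AND (K AND NOT H)) IMPLIES ((V OR M) AND (A AND M))))) = True
    (NOT M AND (NOT W IFF (W IFF NOT A))) OR (((V AND M) AND (K AND NOT H)) IMPLIES ((V OR M) AND (A AND M))) = False
      NOT M AND (NOT W IFF (W IFF NOT A)) = False
        NOT M = False
        NOT W IFF (W IFF NOT A) = False
          NOT W = True
          W IFF NOT A = False
            NOT A = True
      ((V AND M) AND (K AND NOT H)) IMPLIES ((V OR M) AND (A AND M)) = False
        (V AND M) AND (K AND NOT H) = True
          V AND M = True
          K AND NOT H = True
            NOT H = True
        (V OR M) AND (A AND M) = False
          V OR M = True
          A AND M = False
The formula evaluates to True.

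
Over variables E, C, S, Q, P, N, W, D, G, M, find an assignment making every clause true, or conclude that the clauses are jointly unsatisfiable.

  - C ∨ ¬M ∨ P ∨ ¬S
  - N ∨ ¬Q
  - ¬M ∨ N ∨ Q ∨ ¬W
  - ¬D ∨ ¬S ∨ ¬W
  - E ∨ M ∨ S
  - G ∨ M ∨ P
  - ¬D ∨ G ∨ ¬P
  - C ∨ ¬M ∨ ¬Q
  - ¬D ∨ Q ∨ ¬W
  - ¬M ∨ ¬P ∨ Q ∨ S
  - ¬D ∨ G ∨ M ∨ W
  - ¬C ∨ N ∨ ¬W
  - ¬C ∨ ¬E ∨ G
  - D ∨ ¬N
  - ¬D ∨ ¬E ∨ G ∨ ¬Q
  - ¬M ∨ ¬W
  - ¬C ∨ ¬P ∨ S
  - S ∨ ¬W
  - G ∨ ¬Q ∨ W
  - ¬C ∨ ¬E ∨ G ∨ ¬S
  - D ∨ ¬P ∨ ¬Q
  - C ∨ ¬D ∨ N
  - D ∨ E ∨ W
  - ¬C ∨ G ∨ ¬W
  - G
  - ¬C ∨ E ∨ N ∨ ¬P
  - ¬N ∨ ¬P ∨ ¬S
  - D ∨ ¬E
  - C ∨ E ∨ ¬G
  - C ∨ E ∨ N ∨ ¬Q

Unit clause (G) forces G = True.
Set E = False.
  then (C ∨ E ∨ ¬G) forces C = True.
Set S = True.
Set Q = False.
Try P = True:
  (¬C ∨ E ∨ N ∨ ¬P) forces N = True.
  clause (¬N ∨ ¬P ∨ ¬S) is falsified — backtrack.
So P = False.
Set N = False.
  then (¬C ∨ N ∨ ¬W) forces W = False.
  then (D ∨ E ∨ W) forces D = True.
Set M = False.
All clauses satisfied.

E=F, C=T, S=T, Q=F, P=F, N=F, W=F, D=T, G=T, M=F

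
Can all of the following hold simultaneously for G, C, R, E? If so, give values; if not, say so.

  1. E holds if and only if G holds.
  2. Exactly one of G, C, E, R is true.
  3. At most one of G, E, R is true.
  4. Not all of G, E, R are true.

G: False, C: False, R: True, E: False

  (1) E=F, G=F — same ✓
  (2) {G, C, E, R}: 1 true — exactly one ✓
  (3) {G, E, R}: 1 true — at most one ✓
  (4) {G, E, R}: 1/3 true — not all ✓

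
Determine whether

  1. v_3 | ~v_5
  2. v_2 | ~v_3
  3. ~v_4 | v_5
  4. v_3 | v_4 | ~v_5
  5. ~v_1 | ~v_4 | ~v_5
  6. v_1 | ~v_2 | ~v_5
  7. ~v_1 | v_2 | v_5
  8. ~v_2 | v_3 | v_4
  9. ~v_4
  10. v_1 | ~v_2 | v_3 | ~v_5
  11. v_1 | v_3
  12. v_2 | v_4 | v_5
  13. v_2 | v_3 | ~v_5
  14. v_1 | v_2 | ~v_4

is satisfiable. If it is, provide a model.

v_1 = True; v_2 = True; v_3 = True; v_4 = False; v_5 = False

Unit clause (~v_4) forces v_4 = False.
Set v_1 = True.
Try v_2 = False:
  (v_2 | ~v_3) forces v_3 = False.
  (v_3 | ~v_5) forces v_5 = False.
  clause (~v_1 | v_2 | v_5) is falsified — backtrack.
So v_2 = True.
  then (~v_2 | v_3 | v_4) forces v_3 = True.
Set v_5 = False.
All clauses satisfied.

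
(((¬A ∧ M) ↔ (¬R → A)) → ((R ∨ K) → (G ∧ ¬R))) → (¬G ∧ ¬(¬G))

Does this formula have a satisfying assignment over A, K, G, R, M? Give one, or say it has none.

A = False, K = True, G = False, R = True, M = True

  (((¬A ∧ M) ↔ (¬R → A)) → ((R ∨ K) → (G ∧ ¬R))) → (¬G ∧ ¬(¬G)) = True
    ((¬A ∧ M) ↔ (¬R → A)) → ((R ∨ K) → (G ∧ ¬R)) = False
      (¬A ∧ M) ↔ (¬R → A) = True
        ¬A ∧ M = True
          ¬A = True
        ¬R → A = True
          ¬R = False
      (R ∨ K) → (G ∧ ¬R) = False
        R ∨ K = True
        G ∧ ¬R = False
          ¬R = False
    ¬G ∧ ¬(¬G) = False
      ¬G = True
      ¬(¬G) = False
        ¬G = True
The formula evaluates to True.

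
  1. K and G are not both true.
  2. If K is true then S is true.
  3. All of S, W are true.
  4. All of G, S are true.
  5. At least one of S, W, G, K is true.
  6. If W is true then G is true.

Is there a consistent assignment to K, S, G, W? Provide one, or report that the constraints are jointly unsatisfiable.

K=F, S=T, G=T, W=T

  (1) K=F, G=T — not both ✓
  (2) K=F ⇒ S: vacuous ✓
  (3) {S, W}: all 2 true ✓
  (4) {G, S}: all 2 true ✓
  (5) {S, W, G, K}: 3 true — at least one ✓
  (6) W=T ⇒ G: T ✓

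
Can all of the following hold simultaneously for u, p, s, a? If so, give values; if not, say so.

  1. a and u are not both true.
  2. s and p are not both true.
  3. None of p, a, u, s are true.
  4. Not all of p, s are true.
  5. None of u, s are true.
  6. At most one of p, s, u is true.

u: False, p: False, s: False, a: False

  (1) a=F, u=F — not both ✓
  (2) s=F, p=F — not both ✓
  (3) {p, a, u, s}: 0 true — none ✓
  (4) {p, s}: 0/2 true — not all ✓
  (5) {u, s}: 0 true — none ✓
  (6) {p, s, u}: 0 true — at most one ✓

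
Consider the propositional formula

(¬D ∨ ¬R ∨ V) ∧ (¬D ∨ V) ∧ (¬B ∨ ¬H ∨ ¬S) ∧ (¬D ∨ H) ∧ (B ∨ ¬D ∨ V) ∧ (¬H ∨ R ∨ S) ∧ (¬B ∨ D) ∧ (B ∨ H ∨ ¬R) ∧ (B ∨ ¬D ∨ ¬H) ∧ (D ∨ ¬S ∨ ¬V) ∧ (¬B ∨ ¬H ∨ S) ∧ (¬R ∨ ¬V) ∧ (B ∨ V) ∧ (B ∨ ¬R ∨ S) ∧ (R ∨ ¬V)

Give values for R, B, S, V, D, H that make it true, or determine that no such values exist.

Unsatisfiable — no assignment works.

Case V = True:
  (¬R ∨ ¬V) forces R = False.
  Clause (R ∨ ¬V) is falsified — contradiction.
Case V = False:
  (¬D ∨ V) forces D = False.
  (¬B ∨ D) forces B = False.
  Clause (B ∨ V) is falsified — contradiction.
Both cases fail, so the formula is unsatisfiable.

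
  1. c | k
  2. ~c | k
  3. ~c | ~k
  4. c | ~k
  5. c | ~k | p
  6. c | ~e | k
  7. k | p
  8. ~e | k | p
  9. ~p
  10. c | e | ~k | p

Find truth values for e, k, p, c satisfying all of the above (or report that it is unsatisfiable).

UNSATISFIABLE

Case k = True:
  (~c | ~k) forces c = False.
  Clause (c | ~k) is falsified — contradiction.
Case k = False:
  (c | k) forces c = True.
  Clause (~c | k) is falsified — contradiction.
Both cases fail, so the formula is unsatisfiable.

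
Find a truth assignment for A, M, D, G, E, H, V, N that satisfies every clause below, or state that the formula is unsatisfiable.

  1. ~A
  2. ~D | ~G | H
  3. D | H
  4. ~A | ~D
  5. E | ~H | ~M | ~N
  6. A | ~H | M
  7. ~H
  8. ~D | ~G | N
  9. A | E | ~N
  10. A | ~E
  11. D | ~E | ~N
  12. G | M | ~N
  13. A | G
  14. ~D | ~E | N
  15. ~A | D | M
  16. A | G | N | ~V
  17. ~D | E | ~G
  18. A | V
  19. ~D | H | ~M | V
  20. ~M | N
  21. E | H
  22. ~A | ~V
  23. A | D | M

Case A = True:
  Clause (~A) is falsified — contradiction.
Case A = False:
  (~H) forces H = False.
  (D | H) forces D = True.
  (~D | ~G | H) forces G = False.
  Clause (A | G) is falsified — contradiction.
Both cases fail, so the formula is unsatisfiable.

No satisfying assignment exists.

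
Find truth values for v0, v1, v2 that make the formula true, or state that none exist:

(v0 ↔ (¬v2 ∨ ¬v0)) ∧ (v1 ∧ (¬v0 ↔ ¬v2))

Unsatisfiable

Case v0 = True: the formula simplifies to ¬v2 ∧ (v1 ∧ v2).
  v2 = True: the conjunct ¬v2 is False.
  v2 = False: the conjunct v2 is False.
Case v0 = False: the conjunct v0 ↔ (¬v2 ∨ ¬v0) becomes False ↔ (¬v2 ∨ True) = False.
Both cases fail — unsatisfiable.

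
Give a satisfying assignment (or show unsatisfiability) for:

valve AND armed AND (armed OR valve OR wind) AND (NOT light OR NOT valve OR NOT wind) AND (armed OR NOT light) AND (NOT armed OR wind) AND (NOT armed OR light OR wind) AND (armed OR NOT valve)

Unit clause (valve) forces valve = True.
Unit clause (armed) forces armed = True.
In (NOT armed OR wind) only wind is left, so wind = True.
In (NOT light OR NOT valve OR NOT wind) only NOT light is left, so light = False.
Check each clause:
  (valve): valve holds.
  (armed): armed holds.
  (armed OR valve OR wind): armed holds.
  (NOT light OR NOT valve OR NOT wind): NOT light holds.
  (armed OR NOT light): armed holds.
  (NOT armed OR wind): wind holds.
  (NOT armed OR light OR wind): wind holds.
  (armed OR NOT valve): armed holds.
All clauses satisfied.

wind: True; light: False; armed: True; valve: True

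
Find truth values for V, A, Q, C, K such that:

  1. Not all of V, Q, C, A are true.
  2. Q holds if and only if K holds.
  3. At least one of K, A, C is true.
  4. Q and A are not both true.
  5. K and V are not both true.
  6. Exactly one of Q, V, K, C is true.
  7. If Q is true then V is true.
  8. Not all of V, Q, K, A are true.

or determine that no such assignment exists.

V=T; A=T; Q=F; C=F; K=F

  (1) {V, Q, C, A}: 2/4 true — not all ✓
  (2) Q=F, K=F — same ✓
  (3) {K, A, C}: 1 true — at least one ✓
  (4) Q=F, A=T — not both ✓
  (5) K=F, V=T — not both ✓
  (6) {Q, V, K, C}: 1 true — exactly one ✓
  (7) Q=F ⇒ V: vacuous ✓
  (8) {V, Q, K, A}: 2/4 true — not all ✓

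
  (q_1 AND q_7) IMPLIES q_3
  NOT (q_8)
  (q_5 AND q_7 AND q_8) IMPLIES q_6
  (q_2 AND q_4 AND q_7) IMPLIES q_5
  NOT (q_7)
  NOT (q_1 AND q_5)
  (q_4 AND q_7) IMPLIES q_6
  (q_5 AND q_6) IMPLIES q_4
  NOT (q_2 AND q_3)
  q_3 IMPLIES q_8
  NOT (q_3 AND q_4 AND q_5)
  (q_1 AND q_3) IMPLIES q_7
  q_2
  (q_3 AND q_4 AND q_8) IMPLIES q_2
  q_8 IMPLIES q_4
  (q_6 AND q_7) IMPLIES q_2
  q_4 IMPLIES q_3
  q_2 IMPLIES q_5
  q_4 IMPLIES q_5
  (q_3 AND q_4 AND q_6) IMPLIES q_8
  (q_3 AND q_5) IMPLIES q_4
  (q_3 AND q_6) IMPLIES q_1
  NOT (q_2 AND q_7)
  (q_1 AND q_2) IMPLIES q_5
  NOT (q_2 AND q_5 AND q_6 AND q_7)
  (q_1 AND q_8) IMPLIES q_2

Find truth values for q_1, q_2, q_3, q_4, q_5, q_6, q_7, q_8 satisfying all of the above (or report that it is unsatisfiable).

q_1: False; q_2: True; q_3: False; q_4: False; q_5: True; q_6: False; q_7: False; q_8: False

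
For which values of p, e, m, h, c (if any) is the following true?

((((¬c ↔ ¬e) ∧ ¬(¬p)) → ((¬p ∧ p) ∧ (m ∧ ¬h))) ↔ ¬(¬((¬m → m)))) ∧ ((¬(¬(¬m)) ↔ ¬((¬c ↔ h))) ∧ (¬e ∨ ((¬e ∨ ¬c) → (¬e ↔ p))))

p=F; e=T; m=T; h=F; c=T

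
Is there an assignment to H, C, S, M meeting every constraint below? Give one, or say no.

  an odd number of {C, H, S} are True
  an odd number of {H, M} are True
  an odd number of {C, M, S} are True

Adding constraints 1, 2, 3 mod 2: every variable appears an even number of times on the left, so the left side is 0.
But the right sides sum to 1 (mod 2). 0 ≠ 1 — the system is inconsistent.

No satisfying assignment exists.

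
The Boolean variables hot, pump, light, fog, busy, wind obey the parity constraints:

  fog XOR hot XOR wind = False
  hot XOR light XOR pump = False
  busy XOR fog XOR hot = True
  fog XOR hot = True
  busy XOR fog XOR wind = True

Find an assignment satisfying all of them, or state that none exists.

hot=T, pump=T, light=F, fog=F, busy=F, wind=T

fog XOR hot XOR wind = F XOR T XOR T = False ✓
hot XOR light XOR pump = T XOR F XOR T = False ✓
busy XOR fog XOR hot = F XOR F XOR T = True ✓
fog XOR hot = F XOR T = True ✓
busy XOR fog XOR wind = F XOR F XOR T = True ✓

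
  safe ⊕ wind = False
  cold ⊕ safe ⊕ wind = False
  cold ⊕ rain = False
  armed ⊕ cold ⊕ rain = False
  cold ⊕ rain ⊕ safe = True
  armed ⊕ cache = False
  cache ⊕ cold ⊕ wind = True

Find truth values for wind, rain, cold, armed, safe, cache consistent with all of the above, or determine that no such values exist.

wind = True; rain = False; cold = False; armed = False; safe = True; cache = False

safe ⊕ wind = T ⊕ T = False ✓
cold ⊕ safe ⊕ wind = F ⊕ T ⊕ T = False ✓
cold ⊕ rain = F ⊕ F = False ✓
armed ⊕ cold ⊕ rain = F ⊕ F ⊕ F = False ✓
cold ⊕ rain ⊕ safe = F ⊕ F ⊕ T = True ✓
armed ⊕ cache = F ⊕ F = False ✓
cache ⊕ cold ⊕ wind = F ⊕ F ⊕ T = True ✓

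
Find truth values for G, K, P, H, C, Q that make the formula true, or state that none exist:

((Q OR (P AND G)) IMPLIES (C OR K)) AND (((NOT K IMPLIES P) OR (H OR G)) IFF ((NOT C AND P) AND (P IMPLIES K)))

G: False, K: False, P: False, H: False, C: True, Q: False

  (Q OR (P AND G)) IMPLIES (C OR K) = True
    Q OR (P AND G) = False
      P AND G = False
    C OR K = True
  ((NOT K IMPLIES P) OR (H OR G)) IFF ((NOT C AND P) AND (P IMPLIES K)) = True
    (NOT K IMPLIES P) OR (H OR G) = False
      NOT K IMPLIES P = False
        NOT K = True
      H OR G = False
    (NOT C AND P) AND (P IMPLIES K) = False
      NOT C AND P = False
        NOT C = False
      P IMPLIES K = True
Both conjuncts True, so the formula holds.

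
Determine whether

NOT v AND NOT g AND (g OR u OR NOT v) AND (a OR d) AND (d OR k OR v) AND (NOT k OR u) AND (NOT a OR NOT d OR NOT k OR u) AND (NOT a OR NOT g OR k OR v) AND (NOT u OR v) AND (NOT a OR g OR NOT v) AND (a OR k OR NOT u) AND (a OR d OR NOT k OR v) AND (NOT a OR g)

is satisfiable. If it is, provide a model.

a = False; d = True; v = False; u = False; k = False; g = False

Unit clause (NOT v) forces v = False.
Unit clause (NOT g) forces g = False.
In (NOT u OR v) only NOT u is left, so u = False.
In (NOT a OR g) only NOT a is left, so a = False.
In (a OR d) only d is left, so d = True.
In (NOT k OR u) only NOT k is left, so k = False.
All clauses satisfied.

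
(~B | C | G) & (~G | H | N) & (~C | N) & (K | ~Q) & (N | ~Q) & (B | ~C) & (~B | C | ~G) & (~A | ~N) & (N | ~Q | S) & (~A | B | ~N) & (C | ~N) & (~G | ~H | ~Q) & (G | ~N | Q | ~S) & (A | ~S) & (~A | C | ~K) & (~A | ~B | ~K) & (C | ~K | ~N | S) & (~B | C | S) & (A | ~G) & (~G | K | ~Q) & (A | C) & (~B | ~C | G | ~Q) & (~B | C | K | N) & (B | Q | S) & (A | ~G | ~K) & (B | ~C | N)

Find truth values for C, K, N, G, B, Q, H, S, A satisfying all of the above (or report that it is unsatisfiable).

C = True, K = True, N = True, G = False, B = True, Q = False, H = True, S = False, A = False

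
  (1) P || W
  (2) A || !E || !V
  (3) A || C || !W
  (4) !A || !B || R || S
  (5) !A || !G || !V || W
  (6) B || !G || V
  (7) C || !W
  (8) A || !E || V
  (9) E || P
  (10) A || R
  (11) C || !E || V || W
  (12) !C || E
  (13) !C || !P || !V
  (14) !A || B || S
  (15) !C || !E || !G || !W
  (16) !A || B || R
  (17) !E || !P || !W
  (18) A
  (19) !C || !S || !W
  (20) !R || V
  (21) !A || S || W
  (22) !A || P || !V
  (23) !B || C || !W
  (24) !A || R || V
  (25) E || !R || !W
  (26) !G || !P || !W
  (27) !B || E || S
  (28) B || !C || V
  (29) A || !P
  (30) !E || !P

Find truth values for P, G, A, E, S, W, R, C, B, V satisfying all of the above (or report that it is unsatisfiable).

P: True, G: False, A: True, E: False, S: True, W: False, R: True, C: False, B: True, V: True

Unit clause (A) forces A = True.
Set P = True.
  then (!E || !P) forces E = False.
  then (!C || E) forces C = False.
  then (C || !W) forces W = False.
  then (!A || S || W) forces S = True.
Try G = True:
  (!A || !G || !V || W) forces V = False.
  (B || !G || V) forces B = True.
  (!R || V) forces R = False.
  clause (!A || R || V) is falsified — backtrack.
So G = False.
Set R = True.
  then (!R || V) forces V = True.
Set B = True.
All clauses satisfied.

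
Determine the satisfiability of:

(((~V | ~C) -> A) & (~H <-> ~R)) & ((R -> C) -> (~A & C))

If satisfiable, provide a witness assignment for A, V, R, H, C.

A = False, V = True, R = True, H = True, C = True

  ((~V | ~C) -> A) & (~H <-> ~R) = True
    (~V | ~C) -> A = True
      ~V | ~C = False
        ~V = False
        ~C = False
    ~H <-> ~R = True
      ~H = False
      ~R = False
  (R -> C) -> (~A & C) = True
    R -> C = True
    ~A & C = True
      ~A = True
Both conjuncts True, so the formula holds.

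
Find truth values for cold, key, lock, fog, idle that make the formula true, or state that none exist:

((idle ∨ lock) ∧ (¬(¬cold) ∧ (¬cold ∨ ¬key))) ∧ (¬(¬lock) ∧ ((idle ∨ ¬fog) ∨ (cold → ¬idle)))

cold = True, key = False, lock = True, fog = False, idle = False

  (idle ∨ lock) ∧ (¬(¬cold) ∧ (¬cold ∨ ¬key)) = True
    idle ∨ lock = True
    ¬(¬cold) ∧ (¬cold ∨ ¬key) = True
      ¬(¬cold) = True
        ¬cold = False
      ¬cold ∨ ¬key = True
        ¬cold = False
        ¬key = True
  ¬(¬lock) ∧ ((idle ∨ ¬fog) ∨ (cold → ¬idle)) = True
    ¬(¬lock) = True
      ¬lock = False
    (idle ∨ ¬fog) ∨ (cold → ¬idle) = True
      idle ∨ ¬fog = True
        ¬fog = True
      cold → ¬idle = True
        ¬idle = True
Both conjuncts True, so the formula holds.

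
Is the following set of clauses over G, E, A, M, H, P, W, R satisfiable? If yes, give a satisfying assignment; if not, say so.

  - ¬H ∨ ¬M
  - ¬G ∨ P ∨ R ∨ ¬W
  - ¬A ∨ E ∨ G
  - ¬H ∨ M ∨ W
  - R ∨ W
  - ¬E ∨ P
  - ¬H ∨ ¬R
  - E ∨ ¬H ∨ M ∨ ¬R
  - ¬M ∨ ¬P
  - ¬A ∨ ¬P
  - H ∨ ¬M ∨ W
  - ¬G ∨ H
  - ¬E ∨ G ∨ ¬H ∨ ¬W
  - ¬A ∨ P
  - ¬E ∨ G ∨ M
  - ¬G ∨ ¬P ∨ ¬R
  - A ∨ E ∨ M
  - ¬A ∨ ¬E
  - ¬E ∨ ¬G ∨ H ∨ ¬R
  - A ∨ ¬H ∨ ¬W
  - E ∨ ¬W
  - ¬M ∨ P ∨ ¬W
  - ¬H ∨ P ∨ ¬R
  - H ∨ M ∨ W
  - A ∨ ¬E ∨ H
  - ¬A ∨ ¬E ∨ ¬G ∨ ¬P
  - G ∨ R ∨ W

The formula is unsatisfiable.

Case W = True:
  (E ∨ ¬W) forces E = True.
  (¬E ∨ P) forces P = True.
  (¬M ∨ ¬P) forces M = False.
  (¬A ∨ ¬P) forces A = False.
  (¬E ∨ G ∨ M) forces G = True.
  (¬G ∨ H) forces H = True.
  Clause (A ∨ ¬H ∨ ¬W) is falsified — contradiction.
Case W = False:
  (R ∨ W) forces R = True.
  (¬H ∨ ¬R) forces H = False.
  (H ∨ ¬M ∨ W) forces M = False.
  Clause (H ∨ M ∨ W) is falsified — contradiction.
Both cases fail, so the formula is unsatisfiable.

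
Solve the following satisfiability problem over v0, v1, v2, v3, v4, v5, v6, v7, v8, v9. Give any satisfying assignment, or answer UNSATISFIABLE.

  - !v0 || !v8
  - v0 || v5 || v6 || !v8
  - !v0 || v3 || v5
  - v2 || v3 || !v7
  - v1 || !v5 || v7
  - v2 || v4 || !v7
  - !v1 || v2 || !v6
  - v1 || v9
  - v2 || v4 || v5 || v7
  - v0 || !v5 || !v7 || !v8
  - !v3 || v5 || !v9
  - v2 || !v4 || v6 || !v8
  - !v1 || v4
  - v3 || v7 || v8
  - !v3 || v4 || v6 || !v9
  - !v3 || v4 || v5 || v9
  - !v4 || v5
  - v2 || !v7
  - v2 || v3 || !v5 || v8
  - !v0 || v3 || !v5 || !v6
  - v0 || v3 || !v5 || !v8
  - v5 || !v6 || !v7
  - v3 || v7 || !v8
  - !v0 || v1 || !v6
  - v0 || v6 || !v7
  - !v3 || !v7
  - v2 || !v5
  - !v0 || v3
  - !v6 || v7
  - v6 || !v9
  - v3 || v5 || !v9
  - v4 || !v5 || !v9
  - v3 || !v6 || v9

v0 = False; v1 = True; v2 = True; v3 = True; v4 = True; v5 = True; v6 = False; v7 = False; v8 = False; v9 = False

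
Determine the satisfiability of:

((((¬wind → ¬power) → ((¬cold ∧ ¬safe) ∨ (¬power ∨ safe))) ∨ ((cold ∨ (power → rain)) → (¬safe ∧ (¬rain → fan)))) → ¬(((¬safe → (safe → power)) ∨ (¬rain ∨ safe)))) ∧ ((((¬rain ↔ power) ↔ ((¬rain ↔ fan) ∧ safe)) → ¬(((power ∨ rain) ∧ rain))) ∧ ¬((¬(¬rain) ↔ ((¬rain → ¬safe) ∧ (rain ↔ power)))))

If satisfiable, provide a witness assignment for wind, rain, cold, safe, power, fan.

Case safe = True: the conjunct (((¬wind → ¬power) → ((¬cold ∧ ¬safe) ∨ (¬power ∨ safe))) ∨ ((cold ∨ (power → rain)) → (¬safe ∧ (¬rain → fan)))) → ¬(((¬safe → (safe → power)) ∨ (¬rain ∨ safe))) becomes (True ∨ ¬((cold ∨ (power → rain)))) → ¬True = False.
Case safe = False: the formula simplifies to ¬((((¬wind → ¬power) → (¬cold ∨ ¬power)) ∨ ((cold ∨ (power → rain)) → (¬rain → fan)))) ∧ ((¬((¬rain ↔ power)) → ¬(((power ∨ rain) ∧ rain))) ∧ ¬((¬(¬rain) ↔ (rain ↔ power)))).
  rain = True: the conjunct ¬((((¬wind → ¬power) → (¬cold ∨ ¬power)) ∨ ((cold ∨ (power → rain)) → (¬rain → fan)))) becomes ¬((((¬wind → ¬power) → (¬cold ∨ ¬power)) ∨ True)) = False.
  rain = False: simplifies to ¬((((¬wind → ¬power) → (¬cold ∨ ¬power)) ∨ ((cold ∨ ¬power) → fan))) ∧ ¬power.
    power = True: the conjunct ¬power is False.
    power = False: the conjunct ¬((((¬wind → ¬power) → (¬cold ∨ ¬power)) ∨ ((cold ∨ ¬power) → fan))) becomes ¬((True ∨ fan)) = False.
Both cases fail — unsatisfiable.

Unsatisfiable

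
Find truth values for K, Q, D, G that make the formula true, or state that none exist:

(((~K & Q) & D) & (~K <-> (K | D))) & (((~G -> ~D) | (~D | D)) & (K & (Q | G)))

Case K = True: the conjunct ~K is False.
Case K = False: the conjunct K is False.
Both cases fail — unsatisfiable.

The formula is unsatisfiable.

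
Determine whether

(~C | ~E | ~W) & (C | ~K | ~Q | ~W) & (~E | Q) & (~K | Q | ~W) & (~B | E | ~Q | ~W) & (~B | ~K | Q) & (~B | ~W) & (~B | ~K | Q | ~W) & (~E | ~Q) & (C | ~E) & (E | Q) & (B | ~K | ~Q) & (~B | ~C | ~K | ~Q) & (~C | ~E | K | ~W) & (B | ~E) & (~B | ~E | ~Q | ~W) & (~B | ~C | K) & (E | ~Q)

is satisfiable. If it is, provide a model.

Case E = True:
  (~E | Q) forces Q = True.
  Clause (~E | ~Q) is falsified — contradiction.
Case E = False:
  (E | Q) forces Q = True.
  Clause (E | ~Q) is falsified — contradiction.
Both cases fail, so the formula is unsatisfiable.

No satisfying assignment exists.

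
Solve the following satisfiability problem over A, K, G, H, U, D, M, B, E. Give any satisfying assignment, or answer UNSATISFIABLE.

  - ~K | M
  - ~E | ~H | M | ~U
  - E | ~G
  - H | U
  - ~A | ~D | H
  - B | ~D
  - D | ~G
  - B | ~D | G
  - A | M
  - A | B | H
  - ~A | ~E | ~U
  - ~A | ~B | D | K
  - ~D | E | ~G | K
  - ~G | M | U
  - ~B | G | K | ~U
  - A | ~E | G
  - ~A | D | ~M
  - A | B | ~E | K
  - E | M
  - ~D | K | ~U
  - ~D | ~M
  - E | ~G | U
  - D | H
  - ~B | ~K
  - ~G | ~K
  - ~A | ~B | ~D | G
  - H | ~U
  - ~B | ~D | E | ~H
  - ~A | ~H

Set A = False.
  then (A | M) forces M = True.
  then (~D | ~M) forces D = False.
  then (D | H) forces H = True.
  then (D | ~G) forces G = False.
  then (A | ~E | G) forces E = False.
Set K = True.
  then (~B | ~K) forces B = False.
Set U = False.
All clauses satisfied.

A=F, K=T, G=F, H=T, U=F, D=F, M=T, B=F, E=F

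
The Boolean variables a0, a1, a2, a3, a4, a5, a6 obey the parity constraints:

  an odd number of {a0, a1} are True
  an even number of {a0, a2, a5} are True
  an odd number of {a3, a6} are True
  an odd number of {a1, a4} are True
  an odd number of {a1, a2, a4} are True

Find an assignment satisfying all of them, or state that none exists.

a0: True, a1: False, a2: False, a3: False, a4: True, a5: True, a6: True

{a0, a1}: 1 true → odd ✓
{a0, a2, a5}: 2 true → even ✓
{a3, a6}: 1 true → odd ✓
{a1, a4}: 1 true → odd ✓
{a1, a2, a4}: 1 true → odd ✓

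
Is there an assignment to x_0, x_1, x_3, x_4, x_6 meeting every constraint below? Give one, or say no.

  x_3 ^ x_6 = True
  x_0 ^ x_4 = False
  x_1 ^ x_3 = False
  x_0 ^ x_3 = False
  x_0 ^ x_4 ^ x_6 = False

x_0: True, x_1: True, x_3: True, x_4: True, x_6: False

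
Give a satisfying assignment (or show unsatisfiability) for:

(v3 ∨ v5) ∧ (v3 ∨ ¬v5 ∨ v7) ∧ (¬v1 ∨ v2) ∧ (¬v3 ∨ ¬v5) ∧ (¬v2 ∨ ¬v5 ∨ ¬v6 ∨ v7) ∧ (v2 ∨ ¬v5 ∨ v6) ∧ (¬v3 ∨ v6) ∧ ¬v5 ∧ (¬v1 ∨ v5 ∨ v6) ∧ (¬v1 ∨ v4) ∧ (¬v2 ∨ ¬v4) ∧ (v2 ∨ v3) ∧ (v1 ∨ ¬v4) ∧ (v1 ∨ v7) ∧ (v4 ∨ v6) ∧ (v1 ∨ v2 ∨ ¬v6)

Unit clause (¬v5) forces v5 = False.
In (v3 ∨ v5) only v3 is left, so v3 = True.
In (¬v3 ∨ v6) only v6 is left, so v6 = True.
Try v1 = True:
  (¬v1 ∨ v2) forces v2 = True.
  (¬v1 ∨ v4) forces v4 = True.
  clause (¬v2 ∨ ¬v4) is falsified — backtrack.
So v1 = False.
  then (v1 ∨ ¬v4) forces v4 = False.
  then (v1 ∨ v7) forces v7 = True.
  then (v1 ∨ v2 ∨ ¬v6) forces v2 = True.
All clauses satisfied.

v1 = False, v2 = True, v3 = True, v4 = False, v5 = False, v6 = True, v7 = True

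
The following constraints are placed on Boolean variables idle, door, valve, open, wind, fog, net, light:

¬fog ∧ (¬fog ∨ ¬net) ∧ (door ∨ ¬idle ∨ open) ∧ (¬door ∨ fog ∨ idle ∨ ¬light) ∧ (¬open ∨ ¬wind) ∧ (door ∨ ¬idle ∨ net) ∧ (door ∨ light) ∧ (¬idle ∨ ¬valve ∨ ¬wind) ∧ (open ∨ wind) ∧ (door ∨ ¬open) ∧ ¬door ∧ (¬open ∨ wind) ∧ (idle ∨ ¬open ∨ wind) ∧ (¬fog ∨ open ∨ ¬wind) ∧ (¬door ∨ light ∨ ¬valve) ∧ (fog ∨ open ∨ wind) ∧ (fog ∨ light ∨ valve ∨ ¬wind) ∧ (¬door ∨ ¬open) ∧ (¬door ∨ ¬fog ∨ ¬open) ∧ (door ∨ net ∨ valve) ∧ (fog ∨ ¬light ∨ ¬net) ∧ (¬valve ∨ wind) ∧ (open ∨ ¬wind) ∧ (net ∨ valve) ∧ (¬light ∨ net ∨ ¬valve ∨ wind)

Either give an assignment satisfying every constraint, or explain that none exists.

No satisfying assignment exists.

Case open = True:
  (¬fog) forces fog = False.
  (¬open ∨ ¬wind) forces wind = False.
  Clause (¬open ∨ wind) is falsified — contradiction.
Case open = False:
  (¬fog) forces fog = False.
  (open ∨ wind) forces wind = True.
  Clause (open ∨ ¬wind) is falsified — contradiction.
Both cases fail, so the formula is unsatisfiable.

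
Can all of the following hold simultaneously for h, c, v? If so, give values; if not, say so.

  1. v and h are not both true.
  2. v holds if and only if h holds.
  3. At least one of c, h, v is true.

h = False, c = True, v = False

  (1) v=F, h=F — not both ✓
  (2) v=F, h=F — same ✓
  (3) {c, h, v}: 1 true — at least one ✓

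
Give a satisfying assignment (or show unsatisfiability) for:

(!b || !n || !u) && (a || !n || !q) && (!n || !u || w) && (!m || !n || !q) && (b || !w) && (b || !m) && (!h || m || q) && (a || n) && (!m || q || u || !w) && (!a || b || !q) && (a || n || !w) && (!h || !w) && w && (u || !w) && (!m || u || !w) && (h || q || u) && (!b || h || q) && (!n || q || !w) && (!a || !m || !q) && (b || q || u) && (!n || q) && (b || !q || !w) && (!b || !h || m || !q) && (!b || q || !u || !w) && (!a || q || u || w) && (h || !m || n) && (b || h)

n=F; h=F; q=T; a=T; u=T; w=T; b=T; m=F

Unit clause (w) forces w = True.
In (u || !w) only u is left, so u = True.
In (b || !w) only b is left, so b = True.
In (!h || !w) only !h is left, so h = False.
In (!b || h || q) only q is left, so q = True.
In (!b || !n || !u) only !n is left, so n = False.
In (a || n) only a is left, so a = True.
In (!a || !m || !q) only !m is left, so m = False.
All clauses satisfied.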